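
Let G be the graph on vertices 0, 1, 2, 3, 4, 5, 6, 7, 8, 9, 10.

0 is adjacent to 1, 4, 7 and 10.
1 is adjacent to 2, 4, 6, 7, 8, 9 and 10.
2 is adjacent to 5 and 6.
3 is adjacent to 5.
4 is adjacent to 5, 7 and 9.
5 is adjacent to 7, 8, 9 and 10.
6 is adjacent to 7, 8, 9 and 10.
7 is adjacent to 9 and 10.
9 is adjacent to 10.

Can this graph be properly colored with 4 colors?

No

1, 6, 7, 9, 10 are pairwise adjacent (a clique of size 5), so at least 5 colors are needed.
So 4 colors are not enough.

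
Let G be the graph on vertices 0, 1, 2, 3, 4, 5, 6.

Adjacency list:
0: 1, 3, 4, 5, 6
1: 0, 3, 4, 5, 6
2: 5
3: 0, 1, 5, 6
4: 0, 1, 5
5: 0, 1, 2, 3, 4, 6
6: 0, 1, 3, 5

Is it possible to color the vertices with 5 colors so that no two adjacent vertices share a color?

The chromatic number is 5. 0, 1, 3, 5, 6 form a clique, so at least 5 colors are needed.
5 colors suffice: color red → {5}; color blue → {0, 2}; color green → {1}; color yellow → {4, 6}; color purple → {3}.
That is already a proper 5-coloring.

Yes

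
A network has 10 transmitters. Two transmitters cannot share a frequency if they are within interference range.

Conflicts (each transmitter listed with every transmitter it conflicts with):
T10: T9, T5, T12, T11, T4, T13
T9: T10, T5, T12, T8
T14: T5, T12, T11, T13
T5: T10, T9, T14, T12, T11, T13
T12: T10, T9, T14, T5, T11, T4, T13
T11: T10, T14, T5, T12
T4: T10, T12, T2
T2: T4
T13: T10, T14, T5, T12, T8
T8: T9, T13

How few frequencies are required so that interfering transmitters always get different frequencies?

4

T14, T5, T12, T11 all conflict with each other, so at least 4 frequencies are needed.
4 frequencies suffice: frequency 1 → {T12, T2, T8}; frequency 2 → {T5, T4}; frequency 3 → {T10, T14}; frequency 4 → {T9, T11, T13}. Each listed conflict is separated.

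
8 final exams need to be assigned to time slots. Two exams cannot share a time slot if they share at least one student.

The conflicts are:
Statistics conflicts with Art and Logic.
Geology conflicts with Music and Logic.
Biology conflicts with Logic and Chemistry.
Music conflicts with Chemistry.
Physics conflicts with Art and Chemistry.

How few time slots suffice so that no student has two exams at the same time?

3

The cycle Geology-Music-Chemistry-Biology-Logic-Geology has odd length 5, so it cannot be 2-colored; at least 3 time slots are needed.
Using 3 time slots: Statistics=2, Geology=2, Biology=2, Music=3, Physics=2, Art=1, Logic=1, Chemistry=1. No two conflicting exams share a time slot.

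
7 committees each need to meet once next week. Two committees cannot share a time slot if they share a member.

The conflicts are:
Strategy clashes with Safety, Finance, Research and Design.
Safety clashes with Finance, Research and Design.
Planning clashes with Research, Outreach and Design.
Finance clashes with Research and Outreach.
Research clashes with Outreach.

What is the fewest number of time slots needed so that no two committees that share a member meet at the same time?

4

Strategy, Safety, Finance, Research are mutually in conflict, so at least 4 time slots are needed.
4 time slots suffice: time slot 1 → {Research, Design}; time slot 2 → {Planning, Finance}; time slot 3 → {Safety, Outreach}; time slot 4 → {Strategy}. Each listed conflict is separated.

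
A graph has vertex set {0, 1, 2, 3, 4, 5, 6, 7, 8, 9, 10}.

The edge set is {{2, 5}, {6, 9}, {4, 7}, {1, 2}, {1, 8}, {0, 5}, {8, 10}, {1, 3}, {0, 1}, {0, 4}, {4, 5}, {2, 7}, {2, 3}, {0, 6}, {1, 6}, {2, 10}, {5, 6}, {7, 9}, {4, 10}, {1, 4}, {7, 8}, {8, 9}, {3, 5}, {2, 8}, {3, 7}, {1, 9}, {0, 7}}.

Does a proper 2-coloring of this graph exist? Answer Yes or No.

1, 8, 9 form a triangle, so at least 3 colors are needed.
So 2 colors are not enough.

No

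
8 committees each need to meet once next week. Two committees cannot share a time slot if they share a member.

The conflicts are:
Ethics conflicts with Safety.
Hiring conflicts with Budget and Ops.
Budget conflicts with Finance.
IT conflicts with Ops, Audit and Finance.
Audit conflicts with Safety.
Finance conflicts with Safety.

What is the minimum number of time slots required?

3

The cycle Hiring-Ops-IT-Finance-Budget-Hiring has odd length 5, so it cannot be 2-colored; at least 3 time slots are needed.
A valid assignment using 3 time slots: Ethics=2, Hiring=3, Budget=1, IT=1, Ops=2, Audit=2, Finance=2, Safety=1. Every pair that conflicts lands in different time slots.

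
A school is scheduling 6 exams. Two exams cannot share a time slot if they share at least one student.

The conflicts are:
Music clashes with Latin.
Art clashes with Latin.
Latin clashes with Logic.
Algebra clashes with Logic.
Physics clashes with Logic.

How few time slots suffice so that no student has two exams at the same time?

Art and Latin conflict, so at least 2 time slots are needed.
2 time slots suffice: Music=2, Art=2, Latin=1, Algebra=1, Physics=1, Logic=2. No two conflicting exams share a time slot.

2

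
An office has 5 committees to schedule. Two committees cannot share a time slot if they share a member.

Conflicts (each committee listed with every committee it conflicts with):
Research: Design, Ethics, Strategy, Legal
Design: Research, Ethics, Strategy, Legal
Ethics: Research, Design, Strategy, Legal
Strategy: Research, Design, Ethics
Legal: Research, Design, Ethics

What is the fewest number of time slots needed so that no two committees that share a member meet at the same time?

4

Research, Design, Ethics, Legal all conflict with each other, so at least 4 time slots are needed.
4 time slots suffice: Research=3, Design=1, Ethics=2, Strategy=4, Legal=4. No two conflicting committees share a time slot.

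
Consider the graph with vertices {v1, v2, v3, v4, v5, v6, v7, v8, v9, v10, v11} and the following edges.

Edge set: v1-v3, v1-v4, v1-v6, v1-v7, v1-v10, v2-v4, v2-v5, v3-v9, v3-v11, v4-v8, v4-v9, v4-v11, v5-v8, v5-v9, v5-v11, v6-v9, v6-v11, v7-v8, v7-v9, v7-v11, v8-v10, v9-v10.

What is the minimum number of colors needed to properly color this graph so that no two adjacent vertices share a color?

v3 and v11 are adjacent, so at least 2 colors are needed.
One proper 2-coloring: v1=1, v2=1, v3=2, v4=2, v5=2, v6=2, v7=2, v8=1, v9=1, v10=2, v11=1. Every edge joins two different colors.

2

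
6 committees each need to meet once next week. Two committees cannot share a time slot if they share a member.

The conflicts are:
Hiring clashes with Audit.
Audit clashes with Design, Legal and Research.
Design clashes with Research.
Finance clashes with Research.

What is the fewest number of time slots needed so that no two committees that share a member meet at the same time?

Audit, Design, Research are mutually in conflict, so at least 3 time slots are needed.
3 time slots suffice: time slot 1 → {Audit, Finance}; time slot 2 → {Hiring, Legal, Research}; time slot 3 → {Design}. No two conflicting committees share a time slot.

3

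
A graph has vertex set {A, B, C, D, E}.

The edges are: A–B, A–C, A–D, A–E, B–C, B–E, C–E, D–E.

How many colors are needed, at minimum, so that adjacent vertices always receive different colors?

4

A, B, C, E are pairwise adjacent (a clique of size 4), so at least 4 colors are needed.
4 colors suffice: color 1 → {A}; color 2 → {E}; color 3 → {B, D}; color 4 → {C}. Each edge has distinct colors on its endpoints.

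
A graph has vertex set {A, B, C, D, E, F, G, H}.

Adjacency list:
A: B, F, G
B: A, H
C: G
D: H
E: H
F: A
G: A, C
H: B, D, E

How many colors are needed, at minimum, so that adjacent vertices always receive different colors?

A and F are adjacent, so at least 2 colors are needed.
2 colors suffice: color 1 → {A, C, H}; color 2 → {B, D, E, F, G}. Each edge has distinct colors on its endpoints.

2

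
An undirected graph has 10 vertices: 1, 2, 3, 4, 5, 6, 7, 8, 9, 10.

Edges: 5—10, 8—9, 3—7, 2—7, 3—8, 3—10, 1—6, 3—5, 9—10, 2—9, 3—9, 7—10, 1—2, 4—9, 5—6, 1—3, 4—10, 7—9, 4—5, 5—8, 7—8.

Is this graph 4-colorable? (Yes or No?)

The chromatic number is 4. 3, 7, 8, 9 are pairwise adjacent (a clique of size 4), so at least 4 colors are needed.
4 colors suffice: color a → {2, 3, 4, 6}; color b → {1, 5, 9}; color c → {8, 10}; color d → {7}.
That is already a proper 4-coloring.

Yes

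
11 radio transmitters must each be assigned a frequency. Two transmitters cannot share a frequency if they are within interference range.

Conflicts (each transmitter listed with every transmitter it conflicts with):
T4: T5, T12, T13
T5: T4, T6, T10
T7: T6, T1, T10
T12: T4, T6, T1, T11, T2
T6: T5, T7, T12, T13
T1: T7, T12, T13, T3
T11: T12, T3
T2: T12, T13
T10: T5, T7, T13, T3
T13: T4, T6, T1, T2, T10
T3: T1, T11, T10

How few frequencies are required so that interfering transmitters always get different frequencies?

T12 and T11 conflict, so at least 2 frequencies are needed.
2 frequencies suffice: frequency 1 → {T5, T7, T12, T13, T3}; frequency 2 → {T4, T6, T1, T11, T2, T10}. Every pair that conflicts lands in different frequencies.

2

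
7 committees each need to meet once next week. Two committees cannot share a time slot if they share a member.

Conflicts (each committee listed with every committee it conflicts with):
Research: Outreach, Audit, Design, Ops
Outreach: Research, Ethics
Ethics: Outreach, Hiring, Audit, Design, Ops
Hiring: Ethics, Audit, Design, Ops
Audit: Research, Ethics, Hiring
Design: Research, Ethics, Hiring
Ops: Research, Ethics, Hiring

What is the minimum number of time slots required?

3

Ethics, Hiring, Design pairwise conflict, so at least 3 time slots are needed.
3 time slots suffice: time slot 1 → {Research, Ethics}; time slot 2 → {Outreach, Hiring}; time slot 3 → {Audit, Design, Ops}. Every pair that conflicts lands in different time slots.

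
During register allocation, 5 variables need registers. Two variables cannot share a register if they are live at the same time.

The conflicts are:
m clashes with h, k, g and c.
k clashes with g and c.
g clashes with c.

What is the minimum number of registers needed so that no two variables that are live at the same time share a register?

m, k, g, c are mutually in conflict, so at least 4 registers are needed.
4 registers suffice: register 1 → {m}; register 2 → {h, k}; register 3 → {c}; register 4 → {g}. Every pair that conflicts lands in different registers.

4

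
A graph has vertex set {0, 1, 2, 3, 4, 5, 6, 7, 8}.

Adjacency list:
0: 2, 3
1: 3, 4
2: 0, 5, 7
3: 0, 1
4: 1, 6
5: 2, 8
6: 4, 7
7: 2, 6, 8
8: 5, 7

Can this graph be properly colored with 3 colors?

The chromatic number is 3. The cycle 2-7-6-4-1-3-0-2 has odd length 7, so it cannot be 2-colored; at least 3 colors are needed.
A valid assignment using 3 colors: 0=c, 1=b, 2=b, 3=a, 4=a, 5=a, 6=b, 7=a, 8=b.
That is already a proper 3-coloring.

Yes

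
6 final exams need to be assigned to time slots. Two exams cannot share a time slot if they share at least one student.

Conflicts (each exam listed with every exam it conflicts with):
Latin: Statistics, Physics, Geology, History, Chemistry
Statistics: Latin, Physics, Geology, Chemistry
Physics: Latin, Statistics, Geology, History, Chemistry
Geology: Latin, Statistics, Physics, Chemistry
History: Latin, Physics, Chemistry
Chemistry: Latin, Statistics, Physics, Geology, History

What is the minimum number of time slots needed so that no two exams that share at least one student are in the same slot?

5

Latin, Statistics, Physics, Geology, Chemistry are mutually in conflict, so at least 5 time slots are needed.
5 time slots suffice: time slot 1 → {Latin}; time slot 2 → {Physics}; time slot 3 → {Chemistry}; time slot 4 → {Geology, History}; time slot 5 → {Statistics}. Every pair that conflicts lands in different time slots.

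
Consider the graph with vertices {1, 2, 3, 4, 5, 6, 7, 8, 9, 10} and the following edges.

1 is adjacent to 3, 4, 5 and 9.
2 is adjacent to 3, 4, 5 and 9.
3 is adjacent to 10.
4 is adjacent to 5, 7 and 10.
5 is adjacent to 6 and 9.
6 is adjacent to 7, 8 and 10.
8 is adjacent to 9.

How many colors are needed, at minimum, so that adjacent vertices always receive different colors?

3

1, 4, 5 are pairwise adjacent, so at least 3 colors are needed.
3 colors suffice: color red → {3, 4, 6, 9}; color blue → {5, 7, 8, 10}; color green → {1, 2}. Every edge joins two different colors.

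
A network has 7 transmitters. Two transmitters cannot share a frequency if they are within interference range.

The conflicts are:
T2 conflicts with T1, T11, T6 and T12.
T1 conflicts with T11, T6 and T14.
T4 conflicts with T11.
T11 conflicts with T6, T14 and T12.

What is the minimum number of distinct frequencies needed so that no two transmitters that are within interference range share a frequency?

T2, T1, T11, T6 all conflict with each other, so at least 4 frequencies are needed.
4 frequencies suffice: frequency 1 → {T11}; frequency 2 → {T1, T4, T12}; frequency 3 → {T2, T14}; frequency 4 → {T6}. Each listed conflict is separated.

4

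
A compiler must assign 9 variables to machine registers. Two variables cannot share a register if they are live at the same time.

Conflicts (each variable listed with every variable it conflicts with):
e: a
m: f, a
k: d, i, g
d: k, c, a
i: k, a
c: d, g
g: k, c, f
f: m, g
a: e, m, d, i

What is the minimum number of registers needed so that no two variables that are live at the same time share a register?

k and d conflict, so at least 2 registers are needed.
Using 2 registers: e=2, m=2, k=1, d=2, i=2, c=1, g=2, f=1, a=1. Every pair that conflicts lands in different registers.

2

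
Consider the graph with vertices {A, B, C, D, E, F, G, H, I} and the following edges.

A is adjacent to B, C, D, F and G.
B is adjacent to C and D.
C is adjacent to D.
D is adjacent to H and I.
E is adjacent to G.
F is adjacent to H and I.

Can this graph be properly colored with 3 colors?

A, B, C, D form a clique, so at least 4 colors are needed.
So 3 colors are not enough.

No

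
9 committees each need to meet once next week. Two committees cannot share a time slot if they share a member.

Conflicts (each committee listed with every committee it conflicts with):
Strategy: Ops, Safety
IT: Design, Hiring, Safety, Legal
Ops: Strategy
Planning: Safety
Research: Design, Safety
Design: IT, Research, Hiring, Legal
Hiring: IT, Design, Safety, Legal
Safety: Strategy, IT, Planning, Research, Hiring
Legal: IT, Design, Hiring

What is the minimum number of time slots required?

IT, Design, Hiring, Legal pairwise conflict, so at least 4 time slots are needed.
4 time slots suffice: Strategy=2, IT=3, Ops=1, Planning=2, Research=2, Design=1, Hiring=2, Safety=1, Legal=4. Each listed conflict is separated.

4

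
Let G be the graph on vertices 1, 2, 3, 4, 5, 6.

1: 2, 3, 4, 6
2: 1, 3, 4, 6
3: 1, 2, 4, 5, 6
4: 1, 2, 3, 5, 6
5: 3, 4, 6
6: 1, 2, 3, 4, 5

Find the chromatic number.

1, 2, 3, 4, 6 form a clique, so at least 5 colors are needed.
One proper 5-coloring: 1=yellow, 2=purple, 3=blue, 4=green, 5=yellow, 6=red. No two adjacent vertices share a color.

5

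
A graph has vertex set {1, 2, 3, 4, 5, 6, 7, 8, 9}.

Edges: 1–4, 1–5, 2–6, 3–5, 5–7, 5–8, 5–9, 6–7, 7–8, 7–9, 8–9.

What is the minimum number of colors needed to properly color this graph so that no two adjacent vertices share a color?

5, 7, 8, 9 are pairwise adjacent (a clique of size 4), so at least 4 colors are needed.
A valid assignment using 4 colors: 1=b, 2=b, 3=b, 4=a, 5=a, 6=a, 7=b, 8=d, 9=c. Every edge joins two different colors.

4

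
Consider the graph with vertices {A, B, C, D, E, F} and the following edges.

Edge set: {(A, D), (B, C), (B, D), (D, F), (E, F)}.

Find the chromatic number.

2

B and C are adjacent, so at least 2 colors are needed.
2 colors suffice: A=2, B=2, C=1, D=1, E=1, F=2. No two adjacent vertices share a color.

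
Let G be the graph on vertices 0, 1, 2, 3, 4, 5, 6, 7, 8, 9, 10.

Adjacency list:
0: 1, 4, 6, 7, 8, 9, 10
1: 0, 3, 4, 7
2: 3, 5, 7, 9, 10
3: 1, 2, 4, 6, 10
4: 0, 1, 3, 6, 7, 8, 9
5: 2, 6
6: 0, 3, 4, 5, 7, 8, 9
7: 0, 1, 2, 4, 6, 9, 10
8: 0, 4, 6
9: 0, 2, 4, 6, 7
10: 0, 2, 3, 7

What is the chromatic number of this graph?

0, 4, 6, 7, 9 form a clique, so at least 5 colors are needed.
5 colors suffice: 0=yellow, 1=green, 2=red, 3=blue, 4=red, 5=blue, 6=green, 7=blue, 8=blue, 9=purple, 10=green. Every edge joins two different colors.

5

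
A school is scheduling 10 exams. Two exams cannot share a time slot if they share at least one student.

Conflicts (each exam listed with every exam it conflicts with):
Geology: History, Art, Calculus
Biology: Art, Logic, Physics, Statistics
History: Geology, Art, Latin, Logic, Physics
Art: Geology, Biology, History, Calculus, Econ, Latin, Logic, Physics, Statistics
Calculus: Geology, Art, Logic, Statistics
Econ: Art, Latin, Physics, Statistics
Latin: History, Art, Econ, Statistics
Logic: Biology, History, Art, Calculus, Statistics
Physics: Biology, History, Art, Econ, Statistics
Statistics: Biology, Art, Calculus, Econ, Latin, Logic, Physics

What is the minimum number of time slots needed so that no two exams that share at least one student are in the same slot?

Biology, Art, Physics, Statistics pairwise conflict, so at least 4 time slots are needed.
4 time slots suffice: time slot 1 → {Art}; time slot 2 → {History, Statistics}; time slot 3 → {Geology, Latin, Logic, Physics}; time slot 4 → {Biology, Calculus, Econ}. No two conflicting exams share a time slot.

4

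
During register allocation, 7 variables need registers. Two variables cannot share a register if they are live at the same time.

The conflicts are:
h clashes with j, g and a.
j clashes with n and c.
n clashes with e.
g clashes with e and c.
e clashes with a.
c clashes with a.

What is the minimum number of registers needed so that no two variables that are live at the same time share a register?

3

The cycle a-e-n-j-c-a has odd length 5, so it cannot be 2-colored; at least 3 registers are needed.
3 registers suffice: register 1 → {j, e}; register 2 → {n, g, a}; register 3 → {h, c}. Each listed conflict is separated.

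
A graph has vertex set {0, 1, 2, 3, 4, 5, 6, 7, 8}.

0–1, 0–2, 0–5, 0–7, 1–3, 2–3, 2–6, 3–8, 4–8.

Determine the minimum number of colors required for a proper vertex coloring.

2

0 and 1 are adjacent, so at least 2 colors are needed.
A valid assignment using 2 colors: 0=red, 1=blue, 2=blue, 3=red, 4=red, 5=blue, 6=red, 7=blue, 8=blue. Each edge has distinct colors on its endpoints.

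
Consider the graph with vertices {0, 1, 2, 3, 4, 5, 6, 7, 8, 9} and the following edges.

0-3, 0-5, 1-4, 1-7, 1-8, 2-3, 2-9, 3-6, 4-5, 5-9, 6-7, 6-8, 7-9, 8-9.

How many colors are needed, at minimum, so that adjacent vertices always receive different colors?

The cycle 5-9-8-1-4-5 has odd length 5, so it cannot be 2-colored; at least 3 colors are needed.
3 colors suffice: color red → {1, 3, 9}; color blue → {2, 5, 7, 8}; color green → {0, 4, 6}. Every edge joins two different colors.

3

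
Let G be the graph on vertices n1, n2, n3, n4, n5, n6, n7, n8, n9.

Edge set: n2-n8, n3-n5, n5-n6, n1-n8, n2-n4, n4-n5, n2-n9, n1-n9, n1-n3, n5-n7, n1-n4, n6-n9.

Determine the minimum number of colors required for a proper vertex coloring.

3

The cycle n6-n5-n4-n2-n9-n6 has odd length 5, so it cannot be 2-colored; at least 3 colors are needed.
3 colors suffice: color R → {n1, n2, n5}; color B → {n3, n4, n7, n8, n9}; color G → {n6}. Each edge has distinct colors on its endpoints.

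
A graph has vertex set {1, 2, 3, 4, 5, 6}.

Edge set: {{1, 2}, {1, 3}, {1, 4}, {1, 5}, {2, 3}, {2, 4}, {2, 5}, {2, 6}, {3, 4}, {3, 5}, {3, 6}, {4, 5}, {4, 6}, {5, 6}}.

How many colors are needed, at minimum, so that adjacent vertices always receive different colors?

1, 2, 3, 4, 5 are mutually adjacent (a clique of size 5), so at least 5 colors are needed.
One proper 5-coloring: 1=e, 2=d, 3=c, 4=b, 5=a, 6=e. Every edge joins two different colors.

5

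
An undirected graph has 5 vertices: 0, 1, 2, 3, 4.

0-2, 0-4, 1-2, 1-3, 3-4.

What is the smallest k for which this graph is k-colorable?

The cycle 4-0-2-1-3-4 has odd length 5, so it cannot be 2-colored; at least 3 colors are needed.
3 colors suffice: 0=b, 1=b, 2=a, 3=c, 4=a. Every edge joins two different colors.

3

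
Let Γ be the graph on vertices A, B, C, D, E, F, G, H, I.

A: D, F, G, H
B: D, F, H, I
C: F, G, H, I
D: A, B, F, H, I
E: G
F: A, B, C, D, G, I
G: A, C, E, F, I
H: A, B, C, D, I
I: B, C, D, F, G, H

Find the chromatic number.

4

B, D, H, I are mutually adjacent (a clique of size 4), so at least 4 colors are needed.
One proper 4-coloring: A=1, B=4, C=4, D=3, E=1, F=2, G=3, H=2, I=1. No two adjacent vertices share a color.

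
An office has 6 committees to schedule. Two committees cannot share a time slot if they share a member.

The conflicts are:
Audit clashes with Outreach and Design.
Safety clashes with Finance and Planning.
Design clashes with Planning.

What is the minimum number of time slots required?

Audit and Design conflict, so at least 2 time slots are needed.
Using 2 time slots: Audit=1, Outreach=2, Safety=2, Finance=1, Design=2, Planning=1. No two conflicting committees share a time slot.

2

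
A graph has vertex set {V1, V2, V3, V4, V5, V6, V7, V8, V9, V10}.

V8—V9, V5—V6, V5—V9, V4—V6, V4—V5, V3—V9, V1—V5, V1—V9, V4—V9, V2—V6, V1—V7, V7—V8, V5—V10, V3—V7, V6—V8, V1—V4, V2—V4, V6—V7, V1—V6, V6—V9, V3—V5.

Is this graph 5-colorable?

The chromatic number is 5. V1, V4, V5, V6, V9 are mutually adjacent (a clique of size 5), so at least 5 colors are needed.
A valid assignment using 5 colors: V1=4, V2=2, V3=1, V4=5, V5=2, V6=1, V7=2, V8=4, V9=3, V10=1.
That is already a proper 5-coloring.

Yes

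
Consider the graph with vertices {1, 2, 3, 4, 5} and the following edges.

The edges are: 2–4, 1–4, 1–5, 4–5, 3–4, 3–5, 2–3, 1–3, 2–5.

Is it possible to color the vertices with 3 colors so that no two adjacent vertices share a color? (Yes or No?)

No

2, 3, 4, 5 form a clique, so at least 4 colors are needed.
So 3 colors are not enough.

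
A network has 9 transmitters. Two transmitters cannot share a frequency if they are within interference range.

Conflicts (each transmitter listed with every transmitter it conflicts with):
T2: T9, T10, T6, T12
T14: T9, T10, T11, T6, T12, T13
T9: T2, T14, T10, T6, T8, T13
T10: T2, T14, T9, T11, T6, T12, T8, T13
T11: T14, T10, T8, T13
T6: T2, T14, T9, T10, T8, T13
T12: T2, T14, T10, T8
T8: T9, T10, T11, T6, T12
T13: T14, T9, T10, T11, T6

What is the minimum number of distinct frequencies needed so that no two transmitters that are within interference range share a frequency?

T14, T9, T10, T6, T13 all conflict with each other, so at least 5 frequencies are needed.
Using 5 frequencies: T2=4, T14=4, T9=2, T10=1, T11=2, T6=3, T12=2, T8=4, T13=5. No two conflicting transmitters share a frequency.

5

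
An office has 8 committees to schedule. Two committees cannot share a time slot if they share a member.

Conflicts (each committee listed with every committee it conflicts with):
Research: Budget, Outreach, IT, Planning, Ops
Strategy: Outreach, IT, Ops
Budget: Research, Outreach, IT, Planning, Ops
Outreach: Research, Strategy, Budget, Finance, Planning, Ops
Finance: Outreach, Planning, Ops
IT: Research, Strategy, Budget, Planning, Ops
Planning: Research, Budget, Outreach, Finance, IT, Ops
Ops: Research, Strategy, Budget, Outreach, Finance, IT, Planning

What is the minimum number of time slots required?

Research, Budget, IT, Planning, Ops all conflict with each other, so at least 5 time slots are needed.
A valid assignment using 5 time slots: Research=4, Strategy=3, Budget=5, Outreach=2, Finance=4, IT=2, Planning=3, Ops=1. No two conflicting committees share a time slot.

5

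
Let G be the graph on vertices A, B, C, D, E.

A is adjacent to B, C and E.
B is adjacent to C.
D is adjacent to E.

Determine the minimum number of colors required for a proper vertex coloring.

A, B, C form a triangle, so at least 3 colors are needed.
One proper 3-coloring: A=red, B=green, C=blue, D=red, E=blue. Each edge has distinct colors on its endpoints.

3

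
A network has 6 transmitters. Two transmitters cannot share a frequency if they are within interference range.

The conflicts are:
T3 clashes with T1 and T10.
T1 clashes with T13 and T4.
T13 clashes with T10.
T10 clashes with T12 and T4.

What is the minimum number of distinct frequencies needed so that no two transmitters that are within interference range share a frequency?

T10 and T4 conflict, so at least 2 frequencies are needed.
2 frequencies suffice: frequency 1 → {T1, T10}; frequency 2 → {T3, T13, T12, T4}. Every pair that conflicts lands in different frequencies.

2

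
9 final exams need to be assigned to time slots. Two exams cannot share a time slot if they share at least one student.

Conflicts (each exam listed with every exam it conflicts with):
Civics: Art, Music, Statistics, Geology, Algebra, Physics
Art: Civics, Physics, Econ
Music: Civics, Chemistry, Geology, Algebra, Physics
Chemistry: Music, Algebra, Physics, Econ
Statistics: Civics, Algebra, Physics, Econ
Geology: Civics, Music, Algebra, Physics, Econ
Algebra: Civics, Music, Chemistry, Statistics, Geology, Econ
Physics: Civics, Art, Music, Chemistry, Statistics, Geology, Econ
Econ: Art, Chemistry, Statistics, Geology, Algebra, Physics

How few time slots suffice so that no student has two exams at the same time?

Civics, Music, Geology, Algebra all conflict with each other, so at least 4 time slots are needed.
4 time slots suffice: time slot 1 → {Algebra, Physics}; time slot 2 → {Civics, Econ}; time slot 3 → {Art, Chemistry, Statistics, Geology}; time slot 4 → {Music}. Every pair that conflicts lands in different time slots.

4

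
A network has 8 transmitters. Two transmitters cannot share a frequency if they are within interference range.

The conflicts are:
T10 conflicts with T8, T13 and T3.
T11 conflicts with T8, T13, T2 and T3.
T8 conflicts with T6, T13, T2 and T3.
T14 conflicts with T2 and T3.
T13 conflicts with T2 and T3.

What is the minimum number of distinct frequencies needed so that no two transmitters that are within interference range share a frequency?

4

T10, T8, T13, T3 are mutually in conflict, so at least 4 frequencies are needed.
4 frequencies suffice: frequency 1 → {T8, T14}; frequency 2 → {T6, T13}; frequency 3 → {T2, T3}; frequency 4 → {T10, T11}. Every pair that conflicts lands in different frequencies.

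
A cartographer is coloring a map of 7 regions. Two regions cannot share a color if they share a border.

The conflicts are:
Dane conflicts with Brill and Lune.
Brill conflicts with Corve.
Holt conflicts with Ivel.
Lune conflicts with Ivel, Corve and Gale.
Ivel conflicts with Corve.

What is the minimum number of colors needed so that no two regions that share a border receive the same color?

3

Lune, Ivel, Corve all conflict with each other, so at least 3 colors are needed.
One proper 3-coloring: Dane=2, Brill=1, Holt=1, Lune=1, Ivel=3, Corve=2, Gale=2. No two conflicting regions share a color.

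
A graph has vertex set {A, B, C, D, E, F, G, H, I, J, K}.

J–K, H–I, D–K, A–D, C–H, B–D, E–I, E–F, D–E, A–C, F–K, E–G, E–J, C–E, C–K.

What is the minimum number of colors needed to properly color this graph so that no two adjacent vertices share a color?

2

E and I are adjacent, so at least 2 colors are needed.
2 colors suffice: color red → {A, B, E, H, K}; color blue → {C, D, F, G, I, J}. Each edge has distinct colors on its endpoints.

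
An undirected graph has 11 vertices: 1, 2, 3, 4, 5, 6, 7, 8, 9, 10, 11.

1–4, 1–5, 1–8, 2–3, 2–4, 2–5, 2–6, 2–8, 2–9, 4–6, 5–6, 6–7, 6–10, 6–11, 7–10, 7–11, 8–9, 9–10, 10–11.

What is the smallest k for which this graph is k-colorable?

6, 7, 10, 11 form a clique, so at least 4 colors are needed.
4 colors suffice: color a → {1, 3, 6, 9}; color b → {2, 10}; color c → {4, 5, 7, 8}; color d → {11}. Each edge has distinct colors on its endpoints.

4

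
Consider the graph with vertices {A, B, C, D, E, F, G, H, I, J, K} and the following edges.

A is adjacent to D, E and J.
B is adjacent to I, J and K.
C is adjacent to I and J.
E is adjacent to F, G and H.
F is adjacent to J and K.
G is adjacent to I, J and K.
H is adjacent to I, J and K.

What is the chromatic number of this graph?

2

G and K are adjacent, so at least 2 colors are needed.
2 colors suffice: color red → {D, E, I, J, K}; color blue → {A, B, C, F, G, H}. Every edge joins two different colors.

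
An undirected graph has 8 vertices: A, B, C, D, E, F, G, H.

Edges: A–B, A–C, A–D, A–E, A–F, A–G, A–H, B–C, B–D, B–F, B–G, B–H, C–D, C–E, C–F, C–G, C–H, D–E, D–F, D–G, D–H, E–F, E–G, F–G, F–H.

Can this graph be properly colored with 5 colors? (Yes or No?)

A, B, C, D, F, G form a clique, so at least 6 colors are needed.
So 5 colors are not enough.

No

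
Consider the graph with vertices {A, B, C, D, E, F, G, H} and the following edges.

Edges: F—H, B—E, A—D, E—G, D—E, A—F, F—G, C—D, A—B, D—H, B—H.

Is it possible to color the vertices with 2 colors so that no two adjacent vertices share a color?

No

The cycle E-D-H-F-G-E has odd length 5, so it cannot be 2-colored; at least 3 colors are needed.
So 2 colors are not enough.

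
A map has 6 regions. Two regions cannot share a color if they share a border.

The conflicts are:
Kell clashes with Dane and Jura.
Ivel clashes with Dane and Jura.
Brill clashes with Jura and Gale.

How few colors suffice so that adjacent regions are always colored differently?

Kell and Dane conflict, so at least 2 colors are needed.
2 colors suffice: Kell=2, Ivel=2, Dane=1, Brill=2, Jura=1, Gale=1. No two conflicting regions share a color.

2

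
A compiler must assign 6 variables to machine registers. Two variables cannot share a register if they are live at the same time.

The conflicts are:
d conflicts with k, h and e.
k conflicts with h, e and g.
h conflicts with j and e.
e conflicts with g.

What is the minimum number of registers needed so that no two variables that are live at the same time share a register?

4

d, k, h, e all conflict with each other, so at least 4 registers are needed.
Using 4 registers: d=4, k=3, h=2, j=1, e=1, g=2. Each listed conflict is separated.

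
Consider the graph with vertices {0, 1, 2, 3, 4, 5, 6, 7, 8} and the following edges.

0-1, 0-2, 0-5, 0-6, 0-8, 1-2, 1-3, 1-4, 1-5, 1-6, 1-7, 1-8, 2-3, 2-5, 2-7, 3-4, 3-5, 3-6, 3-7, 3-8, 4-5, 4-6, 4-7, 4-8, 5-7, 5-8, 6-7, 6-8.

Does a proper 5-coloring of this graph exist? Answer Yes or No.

The chromatic number is 5. 1, 3, 4, 5, 8 are mutually adjacent (a clique of size 5), so at least 5 colors are needed.
5 colors suffice: 0=blue, 1=red, 2=yellow, 3=blue, 4=yellow, 5=green, 6=green, 7=purple, 8=purple.
That is already a proper 5-coloring.

Yes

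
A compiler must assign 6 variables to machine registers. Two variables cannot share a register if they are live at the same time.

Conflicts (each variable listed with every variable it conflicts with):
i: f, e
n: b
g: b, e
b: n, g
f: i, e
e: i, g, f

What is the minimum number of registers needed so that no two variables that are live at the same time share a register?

3

i, f, e are mutually in conflict, so at least 3 registers are needed.
3 registers suffice: i=3, n=2, g=2, b=1, f=2, e=1. Every pair that conflicts lands in different registers.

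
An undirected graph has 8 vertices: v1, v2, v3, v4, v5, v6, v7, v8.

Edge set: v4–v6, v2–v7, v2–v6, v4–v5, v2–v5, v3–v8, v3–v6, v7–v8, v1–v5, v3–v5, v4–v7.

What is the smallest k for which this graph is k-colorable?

The cycle v6-v3-v8-v7-v4-v6 has odd length 5, so it cannot be 2-colored; at least 3 colors are needed.
3 colors suffice: color R → {v5, v6, v7}; color B → {v1, v2, v3, v4}; color G → {v8}. No two adjacent vertices share a color.

3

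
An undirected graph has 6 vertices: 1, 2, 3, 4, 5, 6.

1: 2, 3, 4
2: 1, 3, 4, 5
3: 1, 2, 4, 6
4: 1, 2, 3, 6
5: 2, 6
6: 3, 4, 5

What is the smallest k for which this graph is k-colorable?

4

1, 2, 3, 4 form a clique, so at least 4 colors are needed.
A valid assignment using 4 colors: 1=yellow, 2=green, 3=red, 4=blue, 5=red, 6=green. Every edge joins two different colors.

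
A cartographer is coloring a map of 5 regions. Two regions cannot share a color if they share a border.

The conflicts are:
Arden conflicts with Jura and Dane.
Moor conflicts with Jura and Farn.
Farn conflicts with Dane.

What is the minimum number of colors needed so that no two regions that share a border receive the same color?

3

The cycle Arden-Dane-Farn-Moor-Jura-Arden has odd length 5, so it cannot be 2-colored; at least 3 colors are needed.
3 colors suffice: color 1 → {Jura, Farn}; color 2 → {Moor, Dane}; color 3 → {Arden}. No two conflicting regions share a color.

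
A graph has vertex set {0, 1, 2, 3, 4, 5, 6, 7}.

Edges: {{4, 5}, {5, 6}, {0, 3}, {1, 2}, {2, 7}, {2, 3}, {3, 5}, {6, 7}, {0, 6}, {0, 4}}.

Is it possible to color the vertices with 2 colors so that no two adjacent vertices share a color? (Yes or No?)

No

The cycle 0-6-7-2-3-0 has odd length 5, so it cannot be 2-colored; at least 3 colors are needed.
So 2 colors are not enough.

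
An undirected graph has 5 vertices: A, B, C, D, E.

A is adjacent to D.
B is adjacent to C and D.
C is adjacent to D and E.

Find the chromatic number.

B, C, D are mutually adjacent, so at least 3 colors are needed.
3 colors suffice: A=2, B=3, C=2, D=1, E=1. Every edge joins two different colors.

3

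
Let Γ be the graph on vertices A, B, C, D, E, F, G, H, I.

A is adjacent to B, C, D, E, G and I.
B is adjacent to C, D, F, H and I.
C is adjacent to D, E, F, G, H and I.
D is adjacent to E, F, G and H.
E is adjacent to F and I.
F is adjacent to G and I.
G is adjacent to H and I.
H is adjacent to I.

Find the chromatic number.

A, B, C, I form a clique, so at least 4 colors are needed.
4 colors suffice: color 1 → {C}; color 2 → {D, I}; color 3 → {B, E, G}; color 4 → {A, F, H}. Each edge has distinct colors on its endpoints.

4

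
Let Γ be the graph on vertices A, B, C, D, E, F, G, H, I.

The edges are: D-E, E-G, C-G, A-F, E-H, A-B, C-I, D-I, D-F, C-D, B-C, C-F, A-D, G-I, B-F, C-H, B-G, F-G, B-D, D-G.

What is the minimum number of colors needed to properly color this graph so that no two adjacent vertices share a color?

5

B, C, D, F, G are mutually adjacent (a clique of size 5), so at least 5 colors are needed.
5 colors suffice: color red → {D, H}; color blue → {A, G}; color green → {C, E}; color yellow → {F, I}; color purple → {B}. Each edge has distinct colors on its endpoints.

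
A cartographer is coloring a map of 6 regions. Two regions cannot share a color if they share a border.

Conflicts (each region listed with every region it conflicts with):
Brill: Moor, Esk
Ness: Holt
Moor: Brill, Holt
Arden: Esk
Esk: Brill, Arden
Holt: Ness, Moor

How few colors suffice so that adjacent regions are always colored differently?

Moor and Holt conflict, so at least 2 colors are needed.
2 colors suffice: color 1 → {Ness, Moor, Esk}; color 2 → {Brill, Arden, Holt}. No two conflicting regions share a color.

2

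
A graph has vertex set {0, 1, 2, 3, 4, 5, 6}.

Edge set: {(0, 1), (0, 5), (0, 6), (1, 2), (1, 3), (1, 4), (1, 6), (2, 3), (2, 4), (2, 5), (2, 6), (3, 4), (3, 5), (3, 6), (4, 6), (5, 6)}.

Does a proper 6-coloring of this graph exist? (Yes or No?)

Yes

The chromatic number is 5. 1, 2, 3, 4, 6 are mutually adjacent (a clique of size 5), so at least 5 colors are needed.
A valid assignment using 5 colors: 0=b, 1=c, 2=d, 3=b, 4=e, 5=c, 6=a.
Since 6 ≥ 5, a proper 6-coloring certainly exists.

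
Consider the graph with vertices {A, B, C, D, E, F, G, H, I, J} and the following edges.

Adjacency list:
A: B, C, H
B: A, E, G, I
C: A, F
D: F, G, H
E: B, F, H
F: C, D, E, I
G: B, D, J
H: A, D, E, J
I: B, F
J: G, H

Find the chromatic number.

3

The cycle G-B-I-F-D-G has odd length 5, so it cannot be 2-colored; at least 3 colors are needed.
3 colors suffice: color red → {B, F, H}; color blue → {A, D, E, I, J}; color green → {C, G}. Each edge has distinct colors on its endpoints.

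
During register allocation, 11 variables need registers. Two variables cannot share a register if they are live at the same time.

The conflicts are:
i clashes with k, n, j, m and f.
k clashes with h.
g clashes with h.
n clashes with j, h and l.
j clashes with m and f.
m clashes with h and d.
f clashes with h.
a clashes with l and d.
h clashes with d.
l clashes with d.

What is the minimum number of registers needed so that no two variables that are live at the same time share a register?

3

i, j, f are mutually in conflict, so at least 3 registers are needed.
A valid assignment using 3 registers: i=1, k=2, g=2, n=3, j=2, m=3, f=3, a=3, h=1, l=1, d=2. No two conflicting variables share a register.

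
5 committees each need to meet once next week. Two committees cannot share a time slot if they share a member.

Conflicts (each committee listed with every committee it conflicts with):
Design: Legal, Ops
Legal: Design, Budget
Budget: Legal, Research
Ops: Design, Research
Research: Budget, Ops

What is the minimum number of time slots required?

The cycle Legal-Design-Ops-Research-Budget-Legal has odd length 5, so it cannot be 2-colored; at least 3 time slots are needed.
A valid assignment using 3 time slots: Design=2, Legal=3, Budget=1, Ops=1, Research=2. No two conflicting committees share a time slot.

3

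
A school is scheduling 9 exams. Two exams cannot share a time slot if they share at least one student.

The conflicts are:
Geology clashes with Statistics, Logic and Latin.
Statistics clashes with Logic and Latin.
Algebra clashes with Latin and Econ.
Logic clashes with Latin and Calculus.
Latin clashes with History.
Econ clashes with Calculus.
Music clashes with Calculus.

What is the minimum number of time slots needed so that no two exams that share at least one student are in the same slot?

4

Geology, Statistics, Logic, Latin pairwise conflict, so at least 4 time slots are needed.
Using 4 time slots: Geology=3, Statistics=4, Algebra=2, Logic=2, Latin=1, Econ=3, Music=2, Calculus=1, History=2. Each listed conflict is separated.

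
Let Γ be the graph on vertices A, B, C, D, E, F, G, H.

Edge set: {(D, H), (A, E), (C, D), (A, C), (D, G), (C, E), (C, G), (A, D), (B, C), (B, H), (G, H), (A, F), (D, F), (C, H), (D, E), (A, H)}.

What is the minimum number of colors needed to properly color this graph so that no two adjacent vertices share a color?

4

A, C, D, H are mutually adjacent (a clique of size 4), so at least 4 colors are needed.
One proper 4-coloring: A=4, B=2, C=1, D=2, E=3, F=1, G=4, H=3. Every edge joins two different colors.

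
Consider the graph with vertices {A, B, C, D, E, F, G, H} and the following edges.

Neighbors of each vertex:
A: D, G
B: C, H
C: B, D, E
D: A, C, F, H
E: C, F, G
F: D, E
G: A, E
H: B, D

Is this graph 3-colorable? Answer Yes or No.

The chromatic number is 3. The cycle A-D-C-E-G-A has odd length 5, so it cannot be 2-colored; at least 3 colors are needed.
3 colors suffice: color 1 → {B, D, E}; color 2 → {C, F, G, H}; color 3 → {A}.
That is already a proper 3-coloring.

Yes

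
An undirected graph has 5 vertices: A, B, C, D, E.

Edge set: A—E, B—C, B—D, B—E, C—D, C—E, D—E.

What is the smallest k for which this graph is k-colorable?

B, C, D, E form a clique, so at least 4 colors are needed.
4 colors suffice: A=blue, B=green, C=yellow, D=blue, E=red. Each edge has distinct colors on its endpoints.

4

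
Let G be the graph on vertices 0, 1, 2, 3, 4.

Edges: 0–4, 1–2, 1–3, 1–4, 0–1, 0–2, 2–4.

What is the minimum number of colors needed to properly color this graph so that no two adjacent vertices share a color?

0, 1, 2, 4 are mutually adjacent (a clique of size 4), so at least 4 colors are needed.
4 colors suffice: 0=c, 1=a, 2=d, 3=b, 4=b. No two adjacent vertices share a color.

4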